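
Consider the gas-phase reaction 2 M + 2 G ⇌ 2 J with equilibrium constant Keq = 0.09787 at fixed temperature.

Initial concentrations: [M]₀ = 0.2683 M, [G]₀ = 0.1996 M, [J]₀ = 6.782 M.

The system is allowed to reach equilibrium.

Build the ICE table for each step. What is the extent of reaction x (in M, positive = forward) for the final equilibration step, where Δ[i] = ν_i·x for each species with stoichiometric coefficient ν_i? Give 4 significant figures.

Q₀ = 1.6038e+04 vs Keq = 0.09787 ⇒ Q>K, reverse
Step 1:
                    M           G           J
  Initial      0.2683      0.1996       6.782
  Change        3.166       3.166      -3.166
  Equil         3.434       3.366       3.616
  solve Keq expr → x = -1.583; check Q = 0.09787

x = -1.583 M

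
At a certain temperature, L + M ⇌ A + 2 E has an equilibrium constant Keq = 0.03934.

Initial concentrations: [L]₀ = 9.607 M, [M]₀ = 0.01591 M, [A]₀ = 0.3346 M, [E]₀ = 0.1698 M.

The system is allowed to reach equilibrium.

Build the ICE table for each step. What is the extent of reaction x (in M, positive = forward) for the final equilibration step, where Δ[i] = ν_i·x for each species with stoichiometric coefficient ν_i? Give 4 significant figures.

x = -0.005831 M

Q₀ = 0.06312 vs Keq = 0.03934 ⇒ Q>K, reverse
Step 1:
                   L          M          A          E
  I            9.607    0.01591     0.3346     0.1698
  C         0.005831   0.005831  -0.005831   -0.01166
  E            9.613    0.02174     0.3288     0.1581
  solve Keq expr → x = -0.005831; check Q = 0.03934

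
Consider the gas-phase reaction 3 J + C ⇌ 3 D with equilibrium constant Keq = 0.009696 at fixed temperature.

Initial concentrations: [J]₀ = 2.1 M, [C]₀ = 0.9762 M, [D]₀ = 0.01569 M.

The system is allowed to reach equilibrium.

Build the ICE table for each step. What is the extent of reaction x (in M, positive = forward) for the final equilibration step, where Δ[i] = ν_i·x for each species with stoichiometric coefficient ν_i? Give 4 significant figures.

Q₀ = 4.2724e-07 vs Keq = 0.009696 ⇒ Q<K, forward
Step 1:
                  J         C         D
  init          2.1    0.9762   0.01569
  Δ         -0.3413   -0.1138    0.3413
  eq          1.759    0.8624     0.357
  solve Keq expr → x = 0.1138; check Q = 0.009696

x = 0.1138 M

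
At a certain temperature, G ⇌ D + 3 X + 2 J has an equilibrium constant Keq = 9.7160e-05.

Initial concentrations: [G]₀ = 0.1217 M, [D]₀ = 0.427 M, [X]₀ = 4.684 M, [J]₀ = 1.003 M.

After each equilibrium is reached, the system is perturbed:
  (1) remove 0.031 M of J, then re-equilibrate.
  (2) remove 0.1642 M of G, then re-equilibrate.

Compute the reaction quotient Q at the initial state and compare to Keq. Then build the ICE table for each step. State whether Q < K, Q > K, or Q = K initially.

Q₀ = 362.7 vs Keq = 9.7160e-05 ⇒ Q>K, reverse
Step 1:
                   G          D          X          J
  I           0.1217      0.427      4.684      1.003
  C           0.4269    -0.4269     -1.281    -0.8539
  E           0.5486 6.0819e-05      3.403     0.1491
  solve Keq expr → x = -0.4269; check Q = 9.7160e-05
Then remove 0.031 M of J.
Step 2:
                   G          D          X          J
  I           0.5486 6.0819e-05      3.403     0.1181
  C       -3.5978e-05 3.5978e-05 1.0793e-04 7.1956e-05
  E           0.5486 9.6797e-05      3.403     0.1182
  solve Keq expr → x = 3.5978e-05; check Q = 9.7160e-05
Then remove 0.1642 M of G.
Step 3:
                   G          D          X          J
  I           0.3844 9.6797e-05      3.403     0.1182
  C       2.8895e-05 -2.8895e-05 -8.6685e-05 -5.7790e-05
  E           0.3844 6.7902e-05      3.403     0.1181
  solve Keq expr → x = -2.8895e-05; check Q = 9.7160e-05

Q₀ = 362.7; Q > K (proceeds reverse)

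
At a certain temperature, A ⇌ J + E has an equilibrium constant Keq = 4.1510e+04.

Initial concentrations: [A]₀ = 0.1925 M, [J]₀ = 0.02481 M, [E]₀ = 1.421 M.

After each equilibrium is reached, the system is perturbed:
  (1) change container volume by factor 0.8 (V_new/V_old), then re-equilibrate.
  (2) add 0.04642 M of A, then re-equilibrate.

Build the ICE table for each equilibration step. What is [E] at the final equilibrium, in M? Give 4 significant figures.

[E]_eq = 2.063 M

Q₀ = 0.1831 vs Keq = 4.1510e+04 ⇒ Q<K, forward
Step 1:
                  A         J         E
  I          0.1925   0.02481     1.421
  C         -0.1925    0.1925    0.1925
  E       8.4465e-06    0.2173     1.613
  solve Keq expr → x = 0.1925; check Q = 4.1510e+04
Then change container volume by factor 0.8 (V_new/V_old).
Step 2:
                  A         J         E
  I       1.0558e-05    0.2716     2.017
  C       2.6394e-06 -2.6394e-06 -2.6394e-06
  E       1.3198e-05    0.2716     2.017
  solve Keq expr → x = -2.6394e-06; check Q = 4.1510e+04
Then add 0.04642 M of A.
Step 3:
                  A         J         E
  I         0.04643    0.2716     2.017
  C        -0.04642   0.04642   0.04642
  E       1.5808e-05     0.318     2.063
  solve Keq expr → x = 0.04642; check Q = 4.1510e+04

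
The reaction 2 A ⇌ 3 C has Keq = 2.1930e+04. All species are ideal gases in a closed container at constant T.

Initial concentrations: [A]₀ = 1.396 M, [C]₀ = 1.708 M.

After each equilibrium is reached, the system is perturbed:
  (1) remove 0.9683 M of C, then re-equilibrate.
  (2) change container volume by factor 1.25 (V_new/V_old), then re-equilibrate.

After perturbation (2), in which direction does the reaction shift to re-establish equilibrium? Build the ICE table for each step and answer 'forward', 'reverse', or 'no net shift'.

Q₀ = 2.557 vs Keq = 2.1930e+04 ⇒ Q<K, forward
Step 1:
                  A         C
  I           1.396     1.708
  C          -1.347     2.021
  E         0.04863     3.729
  solve Keq expr → x = 0.6737; check Q = 2.1930e+04
Then remove 0.9683 M of C.
Step 2:
                  A         C
  I         0.04863     2.761
  C        -0.01722   0.02582
  E         0.03141     2.787
  solve Keq expr → x = 0.008608; check Q = 2.1930e+04
Then change container volume by factor 1.25 (V_new/V_old).
Step 3:
                  A         C
  I         0.02513     2.229
  C       -0.002594  0.003891
  E         0.02254     2.233
  solve Keq expr → x = 0.001297; check Q = 2.1930e+04

Direction: forward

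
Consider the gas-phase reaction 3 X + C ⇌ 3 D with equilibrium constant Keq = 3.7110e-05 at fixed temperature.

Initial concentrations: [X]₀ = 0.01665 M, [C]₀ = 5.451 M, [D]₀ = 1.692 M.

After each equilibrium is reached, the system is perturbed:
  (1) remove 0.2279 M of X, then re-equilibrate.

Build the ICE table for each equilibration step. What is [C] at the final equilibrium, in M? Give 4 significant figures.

[C]_eq = 5.987 M

Q₀ = 1.9252e+05 vs Keq = 3.7110e-05 ⇒ Q>K, reverse
Step 1:
                    X           C           D
  Initial     0.01665       5.451       1.692
  Change        1.594      0.5315      -1.594
  Equil         1.611       5.982     0.09755
  solve Keq expr → x = -0.5315; check Q = 3.7110e-05
Then remove 0.2279 M of X.
Step 2:
                    X           C           D
  Initial       1.383       5.982     0.09755
  Change      0.01299    0.004331    -0.01299
  Equil         1.396       5.987     0.08456
  solve Keq expr → x = -0.004331; check Q = 3.7110e-05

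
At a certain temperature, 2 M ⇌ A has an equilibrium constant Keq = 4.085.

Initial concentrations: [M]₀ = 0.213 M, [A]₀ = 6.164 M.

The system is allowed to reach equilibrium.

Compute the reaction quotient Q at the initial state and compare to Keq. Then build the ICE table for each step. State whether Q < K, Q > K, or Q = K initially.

Q₀ = 135.9 vs Keq = 4.085 ⇒ Q>K, reverse
Step 1:
                    M           A
  Initial       0.213       6.164
  Change       0.9663     -0.4831
  Equil         1.179       5.681
  solve Keq expr → x = -0.4831; check Q = 4.085

Q₀ = 135.9; Q > K (proceeds reverse)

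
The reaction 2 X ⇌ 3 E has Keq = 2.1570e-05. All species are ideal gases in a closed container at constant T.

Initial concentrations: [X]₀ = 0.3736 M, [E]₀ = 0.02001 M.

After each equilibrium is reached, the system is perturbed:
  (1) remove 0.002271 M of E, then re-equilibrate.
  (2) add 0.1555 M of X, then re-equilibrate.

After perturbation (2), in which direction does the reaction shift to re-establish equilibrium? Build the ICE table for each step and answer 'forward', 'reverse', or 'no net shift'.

Direction: forward

Q₀ = 5.7402e-05 vs Keq = 2.1570e-05 ⇒ Q>K, reverse
Step 1:
                  X         E
  Initial    0.3736   0.02001
  Change   0.003651 -0.005476
  Equil      0.3773   0.01453
  solve Keq expr → x = -0.001825; check Q = 2.1570e-05
Then remove 0.002271 M of E.
Step 2:
                  X         E
  Initial    0.3773   0.01226
  Change  -0.001488  0.002233
  Equil      0.3758    0.0145
  solve Keq expr → x = 7.4425e-04; check Q = 2.1570e-05
Then add 0.1555 M of X.
Step 3:
                  X         E
  Initial    0.5313    0.0145
  Change  -0.002472  0.003708
  Equil      0.5288    0.0182
  solve Keq expr → x = 0.001236; check Q = 2.1570e-05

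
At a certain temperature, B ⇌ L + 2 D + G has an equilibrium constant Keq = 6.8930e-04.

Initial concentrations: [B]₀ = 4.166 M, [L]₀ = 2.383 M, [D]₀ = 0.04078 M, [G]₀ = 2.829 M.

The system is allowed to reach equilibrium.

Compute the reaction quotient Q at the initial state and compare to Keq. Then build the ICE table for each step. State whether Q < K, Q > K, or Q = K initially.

Q₀ = 0.002691; Q > K (proceeds reverse)

Q₀ = 0.002691 vs Keq = 6.8930e-04 ⇒ Q>K, reverse
Step 1:
                   B          L          D          G
  I            4.166      2.383    0.04078      2.829
  C          0.01002   -0.01002   -0.02004   -0.01002
  E            4.176      2.373    0.02074      2.819
  solve Keq expr → x = -0.01002; check Q = 6.8930e-04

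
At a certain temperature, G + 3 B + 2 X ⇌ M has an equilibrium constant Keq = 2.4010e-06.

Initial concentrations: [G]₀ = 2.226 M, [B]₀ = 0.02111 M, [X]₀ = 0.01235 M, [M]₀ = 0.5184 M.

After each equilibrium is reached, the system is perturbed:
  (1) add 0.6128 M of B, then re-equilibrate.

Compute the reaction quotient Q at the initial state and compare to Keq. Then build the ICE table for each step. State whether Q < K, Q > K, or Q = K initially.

Q₀ = 1.6231e+08 vs Keq = 2.4010e-06 ⇒ Q>K, reverse
Step 1:
                    G           B           X           M
  I             2.226     0.02111     0.01235      0.5184
  C            0.5184       1.555       1.037     -0.5184
  E             2.744       1.576       1.049  2.8400e-05
  solve Keq expr → x = -0.5184; check Q = 2.4010e-06
Then add 0.6128 M of B.
Step 2:
                    G           B           X           M
  I             2.744       2.189       1.049  2.8400e-05
  C       -4.7640e-05 -1.4292e-04 -9.5281e-05  4.7640e-05
  E             2.744       2.189       1.049  7.6040e-05
  solve Keq expr → x = 4.7640e-05; check Q = 2.4010e-06

Q₀ = 1.6231e+08; Q > K (proceeds reverse)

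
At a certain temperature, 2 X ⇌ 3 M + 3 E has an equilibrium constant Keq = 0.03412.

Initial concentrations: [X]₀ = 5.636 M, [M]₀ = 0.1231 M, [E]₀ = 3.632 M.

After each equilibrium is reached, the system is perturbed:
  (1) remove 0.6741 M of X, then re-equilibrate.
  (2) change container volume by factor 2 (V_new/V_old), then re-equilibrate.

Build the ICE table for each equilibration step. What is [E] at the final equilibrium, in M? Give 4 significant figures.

Q₀ = 0.002814 vs Keq = 0.03412 ⇒ Q<K, forward
Step 1:
                  X         M         E
  I           5.636    0.1231     3.632
  C        -0.09712    0.1457    0.1457
  E           5.539    0.2688     3.778
  solve Keq expr → x = 0.04856; check Q = 0.03412
Then remove 0.6741 M of X.
Step 2:
                  X         M         E
  I           4.865    0.2688     3.778
  C         0.01365  -0.02047  -0.02047
  E           4.878    0.2483     3.757
  solve Keq expr → x = -0.006823; check Q = 0.03412
Then change container volume by factor 2 (V_new/V_old).
Step 3:
                  X         M         E
  I           2.439    0.1242     1.879
  C         -0.1042    0.1564    0.1564
  E           2.335    0.2805     2.035
  solve Keq expr → x = 0.05212; check Q = 0.03412

[E]_eq = 2.035 M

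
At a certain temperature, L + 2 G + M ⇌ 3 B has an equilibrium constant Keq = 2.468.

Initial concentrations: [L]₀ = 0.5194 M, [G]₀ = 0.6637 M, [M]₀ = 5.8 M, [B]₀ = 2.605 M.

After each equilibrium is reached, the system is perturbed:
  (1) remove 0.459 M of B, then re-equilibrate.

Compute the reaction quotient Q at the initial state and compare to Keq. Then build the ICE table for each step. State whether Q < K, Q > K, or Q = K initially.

Q₀ = 13.32; Q > K (proceeds reverse)

Q₀ = 13.32 vs Keq = 2.468 ⇒ Q>K, reverse
Step 1:
                   L          G          M          B
  init        0.5194     0.6637        5.8      2.605
  Δ           0.1592     0.3184     0.1592    -0.4777
  eq          0.6786     0.9821      5.959      2.127
  solve Keq expr → x = -0.1592; check Q = 2.468
Then remove 0.459 M of B.
Step 2:
                   L          G          M          B
  init        0.6786     0.9821      5.959      1.668
  Δ         -0.06517    -0.1303   -0.06517     0.1955
  eq          0.6135     0.8518      5.894      1.864
  solve Keq expr → x = 0.06517; check Q = 2.468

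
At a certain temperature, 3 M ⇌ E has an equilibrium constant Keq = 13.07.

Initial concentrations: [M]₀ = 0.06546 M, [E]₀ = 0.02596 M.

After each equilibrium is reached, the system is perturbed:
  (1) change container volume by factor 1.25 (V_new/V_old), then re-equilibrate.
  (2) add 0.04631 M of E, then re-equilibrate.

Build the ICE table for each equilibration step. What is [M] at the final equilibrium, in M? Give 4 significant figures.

[M]_eq = 0.1418 M

Q₀ = 92.55 vs Keq = 13.07 ⇒ Q>K, reverse
Step 1:
                  M         E
  I         0.06546   0.02596
  C         0.03642  -0.01214
  E          0.1019   0.01382
  solve Keq expr → x = -0.01214; check Q = 13.07
Then change container volume by factor 1.25 (V_new/V_old).
Step 2:
                  M         E
  I          0.0815   0.01106
  C        0.006472 -0.002157
  E         0.08797  0.008899
  solve Keq expr → x = -0.002157; check Q = 13.07
Then add 0.04631 M of E.
Step 3:
                  M         E
  I         0.08797   0.05521
  C         0.05383  -0.01794
  E          0.1418   0.03727
  solve Keq expr → x = -0.01794; check Q = 13.07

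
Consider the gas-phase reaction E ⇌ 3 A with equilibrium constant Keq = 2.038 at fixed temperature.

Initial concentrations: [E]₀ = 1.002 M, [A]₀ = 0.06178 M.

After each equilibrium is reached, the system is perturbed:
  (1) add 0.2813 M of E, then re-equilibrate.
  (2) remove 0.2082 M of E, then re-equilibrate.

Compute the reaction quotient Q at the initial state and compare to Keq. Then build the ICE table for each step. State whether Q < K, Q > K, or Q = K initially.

Q₀ = 2.3533e-04; Q < K (proceeds forward)

Q₀ = 2.3533e-04 vs Keq = 2.038 ⇒ Q<K, forward
Step 1:
                  E         A
  Initial     1.002   0.06178
  Change    -0.3465      1.04
  Equil      0.6555     1.101
  solve Keq expr → x = 0.3465; check Q = 2.038
Then add 0.2813 M of E.
Step 2:
                  E         A
  Initial    0.9368     1.101
  Change   -0.04037    0.1211
  Equil      0.8964     1.222
  solve Keq expr → x = 0.04037; check Q = 2.038
Then remove 0.2082 M of E.
Step 3:
                  E         A
  Initial    0.6882     1.222
  Change    0.02917   -0.0875
  Equil      0.7174     1.135
  solve Keq expr → x = -0.02917; check Q = 2.038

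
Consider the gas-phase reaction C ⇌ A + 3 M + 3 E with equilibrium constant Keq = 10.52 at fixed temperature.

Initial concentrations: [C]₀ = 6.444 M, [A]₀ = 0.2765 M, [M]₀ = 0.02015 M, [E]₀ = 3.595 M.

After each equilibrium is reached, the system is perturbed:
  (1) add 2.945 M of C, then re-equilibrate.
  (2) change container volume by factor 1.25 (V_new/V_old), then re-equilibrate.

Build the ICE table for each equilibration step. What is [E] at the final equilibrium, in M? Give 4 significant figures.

Q₀ = 1.6310e-05 vs Keq = 10.52 ⇒ Q<K, forward
Step 1:
                    C           A           M           E
  Initial       6.444      0.2765     0.02015       3.595
  Change      -0.3352      0.3352       1.006       1.006
  Equil         6.109      0.6117       1.026       4.601
  solve Keq expr → x = 0.3352; check Q = 10.52
Then add 2.945 M of C.
Step 2:
                    C           A           M           E
  Initial       9.054      0.6117       1.026       4.601
  Change     -0.03274     0.03274     0.09821     0.09821
  Equil         9.021      0.6444       1.124       4.699
  solve Keq expr → x = 0.03274; check Q = 10.52
Then change container volume by factor 1.25 (V_new/V_old).
Step 3:
                    C           A           M           E
  Initial       7.217      0.5155      0.8991       3.759
  Change      -0.1047      0.1047       0.314       0.314
  Equil         7.112      0.6202       1.213       4.073
  solve Keq expr → x = 0.1047; check Q = 10.52

[E]_eq = 4.073 M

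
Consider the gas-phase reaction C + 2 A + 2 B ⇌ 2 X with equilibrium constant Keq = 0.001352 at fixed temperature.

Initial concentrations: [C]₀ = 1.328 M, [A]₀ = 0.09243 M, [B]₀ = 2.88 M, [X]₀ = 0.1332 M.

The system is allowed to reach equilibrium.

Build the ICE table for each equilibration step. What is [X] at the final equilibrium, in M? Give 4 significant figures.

[X]_eq = 0.0258 M

Q₀ = 0.1885 vs Keq = 0.001352 ⇒ Q>K, reverse
Step 1:
                   C          A          B          X
  init         1.328    0.09243       2.88     0.1332
  Δ           0.0537     0.1074     0.1074    -0.1074
  eq           1.382     0.1998      2.987     0.0258
  solve Keq expr → x = -0.0537; check Q = 0.001352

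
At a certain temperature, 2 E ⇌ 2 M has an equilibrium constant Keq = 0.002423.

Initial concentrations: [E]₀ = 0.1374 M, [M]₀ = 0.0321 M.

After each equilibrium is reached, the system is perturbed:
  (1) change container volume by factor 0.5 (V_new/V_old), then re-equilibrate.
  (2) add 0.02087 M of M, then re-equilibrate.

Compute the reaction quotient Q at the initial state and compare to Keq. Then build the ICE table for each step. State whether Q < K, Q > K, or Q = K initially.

Q₀ = 0.05458 vs Keq = 0.002423 ⇒ Q>K, reverse
Step 1:
                    E           M
  Initial      0.1374      0.0321
  Change      0.02415    -0.02415
  Equil        0.1615    0.007952
  solve Keq expr → x = -0.01207; check Q = 0.002423
Then change container volume by factor 0.5 (V_new/V_old).
Step 2:
                    E           M
  Initial      0.3231      0.0159
  Change            0           0
  Equil        0.3231      0.0159
  solve Keq expr → x = 0; check Q = 0.002423
Then add 0.02087 M of M.
Step 3:
                    E           M
  Initial      0.3231     0.03677
  Change      0.01989    -0.01989
  Equil         0.343     0.01688
  solve Keq expr → x = -0.009945; check Q = 0.002423

Q₀ = 0.05458; Q > K (proceeds reverse)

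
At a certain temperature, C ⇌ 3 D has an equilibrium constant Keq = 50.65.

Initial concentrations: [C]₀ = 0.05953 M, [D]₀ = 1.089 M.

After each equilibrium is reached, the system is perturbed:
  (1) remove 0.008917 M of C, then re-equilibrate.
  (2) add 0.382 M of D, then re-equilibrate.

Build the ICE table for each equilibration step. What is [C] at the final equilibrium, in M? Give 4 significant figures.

[C]_eq = 0.05949 M

Q₀ = 21.69 vs Keq = 50.65 ⇒ Q<K, forward
Step 1:
                    C           D
  I           0.05953       1.089
  C          -0.02773     0.08319
  E            0.0318       1.172
  solve Keq expr → x = 0.02773; check Q = 50.65
Then remove 0.008917 M of C.
Step 2:
                    C           D
  I           0.02288       1.172
  C          0.007193    -0.02158
  E           0.03008       1.151
  solve Keq expr → x = -0.007193; check Q = 50.65
Then add 0.382 M of D.
Step 3:
                    C           D
  I           0.03008       1.533
  C           0.02942    -0.08825
  E           0.05949       1.444
  solve Keq expr → x = -0.02942; check Q = 50.65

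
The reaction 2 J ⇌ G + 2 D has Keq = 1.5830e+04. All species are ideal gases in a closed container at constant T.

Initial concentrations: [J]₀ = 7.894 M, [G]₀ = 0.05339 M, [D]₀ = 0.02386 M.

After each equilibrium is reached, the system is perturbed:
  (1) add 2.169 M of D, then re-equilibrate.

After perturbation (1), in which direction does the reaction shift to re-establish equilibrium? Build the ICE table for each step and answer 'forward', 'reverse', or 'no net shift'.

Direction: reverse

Q₀ = 4.8776e-07 vs Keq = 1.5830e+04 ⇒ Q<K, forward
Step 1:
                    J           G           D
  init          7.894     0.05339     0.02386
  Δ            -7.771       3.886       7.771
  eq            0.123       3.939       7.795
  solve Keq expr → x = 3.886; check Q = 1.5830e+04
Then add 2.169 M of D.
Step 2:
                    J           G           D
  init          0.123       3.939       9.964
  Δ           0.03336    -0.01668    -0.03336
  eq           0.1563       3.922       9.931
  solve Keq expr → x = -0.01668; check Q = 1.5830e+04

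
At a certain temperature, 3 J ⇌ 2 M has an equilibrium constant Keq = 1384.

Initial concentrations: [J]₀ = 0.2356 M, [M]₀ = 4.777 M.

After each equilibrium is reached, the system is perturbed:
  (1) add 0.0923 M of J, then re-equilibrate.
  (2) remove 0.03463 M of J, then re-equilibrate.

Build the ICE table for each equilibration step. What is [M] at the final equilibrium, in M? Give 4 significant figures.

[M]_eq = 4.802 M

Q₀ = 1745 vs Keq = 1384 ⇒ Q>K, reverse
Step 1:
                    J           M
  init         0.2356       4.777
  Δ           0.01848    -0.01232
  eq           0.2541       4.765
  solve Keq expr → x = -0.006161; check Q = 1384
Then add 0.0923 M of J.
Step 2:
                    J           M
  init         0.3464       4.765
  Δ          -0.09017     0.06011
  eq           0.2562       4.825
  solve Keq expr → x = 0.03006; check Q = 1384
Then remove 0.03463 M of J.
Step 3:
                    J           M
  init         0.2216       4.825
  Δ           0.03383    -0.02255
  eq           0.2554       4.802
  solve Keq expr → x = -0.01128; check Q = 1384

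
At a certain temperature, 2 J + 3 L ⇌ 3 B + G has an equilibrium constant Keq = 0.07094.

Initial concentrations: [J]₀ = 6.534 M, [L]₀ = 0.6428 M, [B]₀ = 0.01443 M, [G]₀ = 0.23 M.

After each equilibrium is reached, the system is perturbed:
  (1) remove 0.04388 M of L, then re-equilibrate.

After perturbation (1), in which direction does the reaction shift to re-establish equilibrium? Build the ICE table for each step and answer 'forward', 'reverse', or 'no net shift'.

Q₀ = 6.0945e-08 vs Keq = 0.07094 ⇒ Q<K, forward
Step 1:
                    J           L           B           G
  Initial       6.534      0.6428     0.01443        0.23
  Change      -0.2804     -0.4205      0.4205      0.1402
  Equil         6.254      0.2223       0.435      0.3702
  solve Keq expr → x = 0.1402; check Q = 0.07094
Then remove 0.04388 M of L.
Step 2:
                    J           L           B           G
  Initial       6.254      0.1784       0.435      0.3702
  Change      0.01841     0.02762    -0.02762   -0.009207
  Equil         6.272       0.206      0.4073       0.361
  solve Keq expr → x = -0.009207; check Q = 0.07094

Direction: reverse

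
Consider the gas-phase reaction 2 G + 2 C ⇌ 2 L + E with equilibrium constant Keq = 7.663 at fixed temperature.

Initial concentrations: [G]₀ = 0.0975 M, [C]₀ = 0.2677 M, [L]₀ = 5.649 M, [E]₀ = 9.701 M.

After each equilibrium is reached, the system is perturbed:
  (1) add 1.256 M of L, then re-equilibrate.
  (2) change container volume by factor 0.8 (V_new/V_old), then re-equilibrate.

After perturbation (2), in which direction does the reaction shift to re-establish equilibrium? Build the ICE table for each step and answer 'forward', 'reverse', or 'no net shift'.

Q₀ = 4.5442e+05 vs Keq = 7.663 ⇒ Q>K, reverse
Step 1:
                  G         C         L         E
  init       0.0975    0.2677     5.649     9.701
  Δ           1.839     1.839    -1.839   -0.9194
  eq          1.936     2.107      3.81     8.782
  solve Keq expr → x = -0.9194; check Q = 7.663
Then add 1.256 M of L.
Step 2:
                  G         C         L         E
  init        1.936     2.107     5.066     8.782
  Δ          0.2442    0.2442   -0.2442   -0.1221
  eq          2.181     2.351     4.822     8.659
  solve Keq expr → x = -0.1221; check Q = 7.663
Then change container volume by factor 0.8 (V_new/V_old).
Step 3:
                  G         C         L         E
  init        2.726     2.938     6.027     10.82
  Δ         -0.1226   -0.1226    0.1226   0.06128
  eq          2.603     2.816      6.15     10.89
  solve Keq expr → x = 0.06128; check Q = 7.663

Direction: forward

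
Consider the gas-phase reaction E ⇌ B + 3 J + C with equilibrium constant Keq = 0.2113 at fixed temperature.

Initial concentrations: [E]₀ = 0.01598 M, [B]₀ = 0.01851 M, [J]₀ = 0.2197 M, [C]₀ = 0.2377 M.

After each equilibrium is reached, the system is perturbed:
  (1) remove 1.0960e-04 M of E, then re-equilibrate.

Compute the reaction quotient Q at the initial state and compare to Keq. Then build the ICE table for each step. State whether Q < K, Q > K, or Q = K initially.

Q₀ = 0.00292 vs Keq = 0.2113 ⇒ Q<K, forward
Step 1:
                  E         B         J         C
  init      0.01598   0.01851    0.2197    0.2377
  Δ        -0.01523   0.01523   0.04568   0.01523
  eq      7.5468e-04   0.03374    0.2654    0.2529
  solve Keq expr → x = 0.01523; check Q = 0.2113
Then remove 1.0960e-04 M of E.
Step 2:
                  E         B         J         C
  init    6.4508e-04   0.03374    0.2654    0.2529
  Δ       1.0430e-04 -1.0430e-04 -3.1290e-04 -1.0430e-04
  eq      7.4938e-04   0.03363    0.2651    0.2528
  solve Keq expr → x = -1.0430e-04; check Q = 0.2113

Q₀ = 0.00292; Q < K (proceeds forward)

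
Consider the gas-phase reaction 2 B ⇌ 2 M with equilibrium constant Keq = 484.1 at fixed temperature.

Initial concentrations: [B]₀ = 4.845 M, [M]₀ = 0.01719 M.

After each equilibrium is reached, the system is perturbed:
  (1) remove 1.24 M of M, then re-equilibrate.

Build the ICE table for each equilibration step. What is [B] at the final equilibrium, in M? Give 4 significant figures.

[B]_eq = 0.1575 M

Q₀ = 1.2588e-05 vs Keq = 484.1 ⇒ Q<K, forward
Step 1:
                  B         M
  init        4.845   0.01719
  Δ          -4.634     4.634
  eq         0.2114     4.651
  solve Keq expr → x = 2.317; check Q = 484.1
Then remove 1.24 M of M.
Step 2:
                  B         M
  init       0.2114     3.411
  Δ        -0.05391   0.05391
  eq         0.1575     3.465
  solve Keq expr → x = 0.02695; check Q = 484.1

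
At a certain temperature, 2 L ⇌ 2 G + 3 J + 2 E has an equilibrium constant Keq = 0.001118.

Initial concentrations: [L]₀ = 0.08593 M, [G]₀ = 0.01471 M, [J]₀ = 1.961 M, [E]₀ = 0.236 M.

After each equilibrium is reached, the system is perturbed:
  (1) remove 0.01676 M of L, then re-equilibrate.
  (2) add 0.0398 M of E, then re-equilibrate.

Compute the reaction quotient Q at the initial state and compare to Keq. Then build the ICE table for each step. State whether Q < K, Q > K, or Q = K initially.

Q₀ = 0.01231; Q > K (proceeds reverse)

Q₀ = 0.01231 vs Keq = 0.001118 ⇒ Q>K, reverse
Step 1:
                   L          G          J          E
  Initial    0.08593    0.01471      1.961      0.236
  Change    0.009522  -0.009522   -0.01428  -0.009522
  Equil      0.09545   0.005188      1.947     0.2265
  solve Keq expr → x = -0.004761; check Q = 0.001118
Then remove 0.01676 M of L.
Step 2:
                   L          G          J          E
  Initial    0.07869   0.005188      1.947     0.2265
  Change  8.4466e-04 -8.4466e-04  -0.001267 -8.4466e-04
  Equil      0.07954   0.004344      1.945     0.2256
  solve Keq expr → x = -4.2233e-04; check Q = 0.001118
Then add 0.0398 M of E.
Step 3:
                   L          G          J          E
  Initial    0.07954   0.004344      1.945     0.2654
  Change  6.1167e-04 -6.1167e-04 -9.1750e-04 -6.1167e-04
  Equil      0.08015   0.003732      1.945     0.2648
  solve Keq expr → x = -3.0583e-04; check Q = 0.001118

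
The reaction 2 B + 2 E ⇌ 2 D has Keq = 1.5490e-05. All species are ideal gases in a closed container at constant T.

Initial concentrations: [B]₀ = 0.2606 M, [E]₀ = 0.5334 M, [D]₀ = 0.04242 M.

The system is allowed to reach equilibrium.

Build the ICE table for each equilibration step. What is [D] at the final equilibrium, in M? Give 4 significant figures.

Q₀ = 0.09313 vs Keq = 1.5490e-05 ⇒ Q>K, reverse
Step 1:
                   B          E          D
  init        0.2606     0.5334    0.04242
  Δ          0.04174    0.04174   -0.04174
  eq          0.3023     0.5751 6.8436e-04
  solve Keq expr → x = -0.02087; check Q = 1.5490e-05

[D]_eq = 6.8436e-04 M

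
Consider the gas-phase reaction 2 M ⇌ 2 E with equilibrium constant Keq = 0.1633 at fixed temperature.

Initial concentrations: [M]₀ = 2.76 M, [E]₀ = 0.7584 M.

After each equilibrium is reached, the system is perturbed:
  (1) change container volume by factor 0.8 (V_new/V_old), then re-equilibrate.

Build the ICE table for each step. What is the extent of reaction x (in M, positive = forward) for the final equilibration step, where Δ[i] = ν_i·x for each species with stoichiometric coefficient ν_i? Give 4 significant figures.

x = 0 M

Q₀ = 0.07551 vs Keq = 0.1633 ⇒ Q<K, forward
Step 1:
                    M           E
  init           2.76      0.7584
  Δ           -0.2542      0.2542
  eq            2.506       1.013
  solve Keq expr → x = 0.1271; check Q = 0.1633
Then change container volume by factor 0.8 (V_new/V_old).
Step 2:
                    M           E
  init          3.132       1.266
  Δ                 0           0
  eq            3.132       1.266
  solve Keq expr → x = 0; check Q = 0.1633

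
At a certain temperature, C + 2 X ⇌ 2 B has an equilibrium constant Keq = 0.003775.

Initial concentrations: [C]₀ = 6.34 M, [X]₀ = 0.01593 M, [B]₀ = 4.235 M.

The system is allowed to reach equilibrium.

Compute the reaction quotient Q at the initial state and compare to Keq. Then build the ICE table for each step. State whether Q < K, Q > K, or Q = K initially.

Q₀ = 1.1148e+04; Q > K (proceeds reverse)

Q₀ = 1.1148e+04 vs Keq = 0.003775 ⇒ Q>K, reverse
Step 1:
                    C           X           B
  Initial        6.34     0.01593       4.235
  Change          1.8       3.601      -3.601
  Equil          8.14       3.617       0.634
  solve Keq expr → x = -1.8; check Q = 0.003775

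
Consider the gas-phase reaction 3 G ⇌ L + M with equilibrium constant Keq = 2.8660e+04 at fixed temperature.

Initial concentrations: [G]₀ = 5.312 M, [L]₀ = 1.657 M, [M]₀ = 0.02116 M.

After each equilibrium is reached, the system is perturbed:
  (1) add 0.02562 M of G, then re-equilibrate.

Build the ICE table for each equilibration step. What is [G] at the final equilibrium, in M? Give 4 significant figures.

[G]_eq = 0.05965 M

Q₀ = 2.3392e-04 vs Keq = 2.8660e+04 ⇒ Q<K, forward
Step 1:
                   G          L          M
  Initial      5.312      1.657    0.02116
  Change      -5.252      1.751      1.751
  Equil      0.05951      3.408      1.772
  solve Keq expr → x = 1.751; check Q = 2.8660e+04
Then add 0.02562 M of G.
Step 2:
                   G          L          M
  Initial    0.08513      3.408      1.772
  Change    -0.02548   0.008492   0.008492
  Equil      0.05965      3.416       1.78
  solve Keq expr → x = 0.008492; check Q = 2.8660e+04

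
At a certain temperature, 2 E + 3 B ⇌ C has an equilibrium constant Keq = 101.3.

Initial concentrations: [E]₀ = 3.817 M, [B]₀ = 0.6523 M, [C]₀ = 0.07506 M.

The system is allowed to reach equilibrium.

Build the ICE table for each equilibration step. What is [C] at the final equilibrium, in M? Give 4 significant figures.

Q₀ = 0.01856 vs Keq = 101.3 ⇒ Q<K, forward
Step 1:
                  E         B         C
  Initial     3.817    0.6523   0.07506
  Change    -0.3941   -0.5911     0.197
  Equil       3.423    0.0612    0.2721
  solve Keq expr → x = 0.197; check Q = 101.3

[C]_eq = 0.2721 M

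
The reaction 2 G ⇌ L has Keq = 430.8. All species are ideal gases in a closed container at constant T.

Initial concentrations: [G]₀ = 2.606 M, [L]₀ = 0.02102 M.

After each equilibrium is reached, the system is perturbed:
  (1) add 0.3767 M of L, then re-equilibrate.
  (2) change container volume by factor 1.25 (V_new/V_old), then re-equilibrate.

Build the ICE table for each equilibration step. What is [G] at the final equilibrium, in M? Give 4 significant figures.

Q₀ = 0.003095 vs Keq = 430.8 ⇒ Q<K, forward
Step 1:
                  G         L
  init        2.606   0.02102
  Δ          -2.551     1.276
  eq        0.05486     1.297
  solve Keq expr → x = 1.276; check Q = 430.8
Then add 0.3767 M of L.
Step 2:
                  G         L
  init      0.05486     1.673
  Δ        0.007393 -0.003697
  eq        0.06225      1.67
  solve Keq expr → x = -0.003697; check Q = 430.8
Then change container volume by factor 1.25 (V_new/V_old).
Step 3:
                  G         L
  init       0.0498     1.336
  Δ        0.005818 -0.002909
  eq        0.05562     1.333
  solve Keq expr → x = -0.002909; check Q = 430.8

[G]_eq = 0.05562 M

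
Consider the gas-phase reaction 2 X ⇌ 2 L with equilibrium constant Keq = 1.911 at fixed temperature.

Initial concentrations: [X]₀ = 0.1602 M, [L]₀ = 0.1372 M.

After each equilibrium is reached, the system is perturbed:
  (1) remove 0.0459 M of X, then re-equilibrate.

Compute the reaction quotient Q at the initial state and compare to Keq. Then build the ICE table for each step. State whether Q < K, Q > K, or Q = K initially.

Q₀ = 0.7335 vs Keq = 1.911 ⇒ Q<K, forward
Step 1:
                  X         L
  I          0.1602    0.1372
  C        -0.03537   0.03537
  E          0.1248    0.1726
  solve Keq expr → x = 0.01768; check Q = 1.911
Then remove 0.0459 M of X.
Step 2:
                  X         L
  I         0.07893    0.1726
  C         0.02663  -0.02663
  E          0.1056    0.1459
  solve Keq expr → x = -0.01332; check Q = 1.911

Q₀ = 0.7335; Q < K (proceeds forward)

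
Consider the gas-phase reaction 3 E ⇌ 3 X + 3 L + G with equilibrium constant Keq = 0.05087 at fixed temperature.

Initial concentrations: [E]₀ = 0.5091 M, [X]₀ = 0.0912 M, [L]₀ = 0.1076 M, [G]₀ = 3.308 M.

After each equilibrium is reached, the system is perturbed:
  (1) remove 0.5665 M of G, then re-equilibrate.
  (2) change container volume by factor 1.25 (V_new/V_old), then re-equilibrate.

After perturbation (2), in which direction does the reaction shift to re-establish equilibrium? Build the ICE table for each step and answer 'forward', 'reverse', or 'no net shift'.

Q₀ = 2.3691e-05 vs Keq = 0.05087 ⇒ Q<K, forward
Step 1:
                   E          X          L          G
  init        0.5091     0.0912     0.1076      3.308
  Δ          -0.1841     0.1841     0.1841    0.06138
  eq           0.325     0.2753     0.2917      3.369
  solve Keq expr → x = 0.06138; check Q = 0.05087
Then remove 0.5665 M of G.
Step 2:
                   E          X          L          G
  init         0.325     0.2753     0.2917      2.803
  Δ        -0.006057   0.006057   0.006057   0.002019
  eq          0.3189     0.2814     0.2978      2.805
  solve Keq expr → x = 0.002019; check Q = 0.05087
Then change container volume by factor 1.25 (V_new/V_old).
Step 3:
                   E          X          L          G
  init        0.2551     0.2251     0.2382      2.244
  Δ         -0.02402    0.02402    0.02402   0.008007
  eq          0.2311     0.2491     0.2622      2.252
  solve Keq expr → x = 0.008007; check Q = 0.05087

Direction: forward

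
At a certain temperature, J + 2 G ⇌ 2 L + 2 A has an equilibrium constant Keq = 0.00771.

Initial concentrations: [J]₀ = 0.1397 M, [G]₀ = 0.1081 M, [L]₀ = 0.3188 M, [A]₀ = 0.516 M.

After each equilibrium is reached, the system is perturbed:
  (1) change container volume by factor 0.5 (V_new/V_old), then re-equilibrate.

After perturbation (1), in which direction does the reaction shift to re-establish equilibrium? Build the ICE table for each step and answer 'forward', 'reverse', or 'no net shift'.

Q₀ = 16.58 vs Keq = 0.00771 ⇒ Q>K, reverse
Step 1:
                  J         G         L         A
  Initial    0.1397    0.1081    0.3188     0.516
  Change     0.1277    0.2554   -0.2554   -0.2554
  Equil      0.2674    0.3635   0.06336    0.2606
  solve Keq expr → x = -0.1277; check Q = 0.00771
Then change container volume by factor 0.5 (V_new/V_old).
Step 2:
                  J         G         L         A
  Initial    0.5348    0.7271    0.1267    0.5211
  Change    0.01367   0.02735  -0.02735  -0.02735
  Equil      0.5485    0.7544   0.09936    0.4938
  solve Keq expr → x = -0.01367; check Q = 0.00771

Direction: reverse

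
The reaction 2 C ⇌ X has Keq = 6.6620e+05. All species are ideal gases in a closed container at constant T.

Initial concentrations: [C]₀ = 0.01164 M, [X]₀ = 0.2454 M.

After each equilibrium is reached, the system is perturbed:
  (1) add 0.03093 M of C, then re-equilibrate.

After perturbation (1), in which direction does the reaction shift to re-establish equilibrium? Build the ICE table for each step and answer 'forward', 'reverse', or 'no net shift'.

Direction: forward

Q₀ = 1811 vs Keq = 6.6620e+05 ⇒ Q<K, forward
Step 1:
                    C           X
  Initial     0.01164      0.2454
  Change     -0.01103    0.005513
  Equil    6.1370e-04      0.2509
  solve Keq expr → x = 0.005513; check Q = 6.6620e+05
Then add 0.03093 M of C.
Step 2:
                    C           X
  Initial     0.03154      0.2509
  Change     -0.03091     0.01546
  Equil    6.3232e-04      0.2664
  solve Keq expr → x = 0.01546; check Q = 6.6620e+05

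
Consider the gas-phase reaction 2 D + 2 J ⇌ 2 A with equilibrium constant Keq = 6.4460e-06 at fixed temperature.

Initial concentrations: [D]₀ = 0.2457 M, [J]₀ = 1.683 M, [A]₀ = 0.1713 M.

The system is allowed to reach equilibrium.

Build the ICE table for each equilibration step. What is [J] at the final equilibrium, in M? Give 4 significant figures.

Q₀ = 0.1716 vs Keq = 6.4460e-06 ⇒ Q>K, reverse
Step 1:
                  D         J         A
  I          0.2457     1.683    0.1713
  C          0.1693    0.1693   -0.1693
  E           0.415     1.852  0.001952
  solve Keq expr → x = -0.08467; check Q = 6.4460e-06

[J]_eq = 1.852 M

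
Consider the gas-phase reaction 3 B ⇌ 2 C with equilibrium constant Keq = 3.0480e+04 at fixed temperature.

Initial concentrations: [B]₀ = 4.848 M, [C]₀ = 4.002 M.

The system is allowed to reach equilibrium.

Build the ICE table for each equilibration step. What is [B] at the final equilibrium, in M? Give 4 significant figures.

Q₀ = 0.1406 vs Keq = 3.0480e+04 ⇒ Q<K, forward
Step 1:
                  B         C
  init        4.848     4.002
  Δ          -4.729     3.153
  eq         0.1189     7.155
  solve Keq expr → x = 1.576; check Q = 3.0480e+04

[B]_eq = 0.1189 M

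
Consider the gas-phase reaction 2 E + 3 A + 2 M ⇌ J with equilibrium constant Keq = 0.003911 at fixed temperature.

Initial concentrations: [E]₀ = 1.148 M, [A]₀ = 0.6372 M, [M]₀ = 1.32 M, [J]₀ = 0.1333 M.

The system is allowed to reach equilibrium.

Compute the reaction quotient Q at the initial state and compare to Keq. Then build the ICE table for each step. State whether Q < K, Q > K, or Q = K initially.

Q₀ = 0.2244 vs Keq = 0.003911 ⇒ Q>K, reverse
Step 1:
                   E          A          M          J
  I            1.148     0.6372       1.32     0.1333
  C           0.2322     0.3483     0.2322    -0.1161
  E             1.38     0.9855      1.552    0.01718
  solve Keq expr → x = -0.1161; check Q = 0.003911

Q₀ = 0.2244; Q > K (proceeds reverse)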